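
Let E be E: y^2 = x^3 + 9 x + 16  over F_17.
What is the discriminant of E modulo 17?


4 a^3 + 27 b^2 = 4*9^3 + 27*16^2 = 2916 + 6912 = 9828
Delta = -16 * (9828) = -157248
Delta mod 17 = 2

Delta = 2 (mod 17)


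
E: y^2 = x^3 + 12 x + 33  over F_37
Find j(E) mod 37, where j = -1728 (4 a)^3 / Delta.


Delta = -16(4 a^3 + 27 b^2) mod 37 = 8
-1728 * (4 a)^3 = -1728 * (4*12)^3 mod 37 = 26
j = 26 * 8^(-1) mod 37 = 31

j = 31 (mod 37)


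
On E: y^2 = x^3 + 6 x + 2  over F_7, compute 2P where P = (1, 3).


Doubling: s = (3 x1^2 + a) / (2 y1)
s = (3*1^2 + 6) / (2*3) mod 7 = 5
x3 = s^2 - 2 x1 mod 7 = 5^2 - 2*1 = 2
y3 = s (x1 - x3) - y1 mod 7 = 5 * (1 - 2) - 3 = 6

2P = (2, 6)


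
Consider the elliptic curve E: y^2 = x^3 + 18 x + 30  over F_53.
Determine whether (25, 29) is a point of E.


Check whether y^2 = x^3 + 18 x + 30 (mod 53) for (x, y) = (25, 29).
LHS: y^2 = 29^2 mod 53 = 46
RHS: x^3 + 18 x + 30 = 25^3 + 18*25 + 30 mod 53 = 46
LHS = RHS

Yes, on the curve


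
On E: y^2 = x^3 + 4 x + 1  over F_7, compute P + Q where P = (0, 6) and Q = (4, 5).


P != Q, so use the chord formula.
s = (y2 - y1) / (x2 - x1) = (6) / (4) mod 7 = 5
x3 = s^2 - x1 - x2 mod 7 = 5^2 - 0 - 4 = 0
y3 = s (x1 - x3) - y1 mod 7 = 5 * (0 - 0) - 6 = 1

P + Q = (0, 1)


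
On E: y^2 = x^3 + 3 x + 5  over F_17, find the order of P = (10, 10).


Compute successive multiples of P until we hit O:
  1P = (10, 10)
  2P = (15, 12)
  3P = (1, 14)
  4P = (2, 11)
  5P = (9, 9)
  6P = (16, 1)
  7P = (6, 1)
  8P = (5, 14)
  ... (continuing to 23P)
  23P = O

ord(P) = 23


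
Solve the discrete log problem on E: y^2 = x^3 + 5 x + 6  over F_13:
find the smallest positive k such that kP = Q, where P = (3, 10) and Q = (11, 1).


Enumerate multiples of P until we hit Q = (11, 1):
  1P = (3, 10)
  2P = (8, 8)
  3P = (11, 1)
Match found at i = 3.

k = 3


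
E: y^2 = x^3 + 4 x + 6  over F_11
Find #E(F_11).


For each x in F_11, count y with y^2 = x^3 + 4 x + 6 mod 11:
  x = 1: RHS = 0, y in [0]  -> 1 point(s)
  x = 2: RHS = 0, y in [0]  -> 1 point(s)
  x = 3: RHS = 1, y in [1, 10]  -> 2 point(s)
  x = 4: RHS = 9, y in [3, 8]  -> 2 point(s)
  x = 6: RHS = 4, y in [2, 9]  -> 2 point(s)
  x = 7: RHS = 3, y in [5, 6]  -> 2 point(s)
  x = 8: RHS = 0, y in [0]  -> 1 point(s)
  x = 9: RHS = 1, y in [1, 10]  -> 2 point(s)
  x = 10: RHS = 1, y in [1, 10]  -> 2 point(s)
Affine points: 15. Add the point at infinity: total = 16.

#E(F_11) = 16


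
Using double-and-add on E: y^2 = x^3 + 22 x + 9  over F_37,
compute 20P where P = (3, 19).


k = 20 = 10100_2 (binary, LSB first: 00101)
Double-and-add from P = (3, 19):
  bit 0 = 0: acc unchanged = O
  bit 1 = 0: acc unchanged = O
  bit 2 = 1: acc = O + (11, 19) = (11, 19)
  bit 3 = 0: acc unchanged = (11, 19)
  bit 4 = 1: acc = (11, 19) + (22, 35) = (0, 34)

20P = (0, 34)


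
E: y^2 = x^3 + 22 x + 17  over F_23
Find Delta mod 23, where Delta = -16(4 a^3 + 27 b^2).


4 a^3 + 27 b^2 = 4*22^3 + 27*17^2 = 42592 + 7803 = 50395
Delta = -16 * (50395) = -806320
Delta mod 23 = 14

Delta = 14 (mod 23)


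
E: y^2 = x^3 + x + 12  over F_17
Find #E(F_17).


For each x in F_17, count y with y^2 = x^3 + 1 x + 12 mod 17:
  x = 3: RHS = 8, y in [5, 12]  -> 2 point(s)
  x = 6: RHS = 13, y in [8, 9]  -> 2 point(s)
  x = 9: RHS = 2, y in [6, 11]  -> 2 point(s)
  x = 10: RHS = 2, y in [6, 11]  -> 2 point(s)
  x = 12: RHS = 1, y in [1, 16]  -> 2 point(s)
  x = 14: RHS = 16, y in [4, 13]  -> 2 point(s)
  x = 15: RHS = 2, y in [6, 11]  -> 2 point(s)
Affine points: 14. Add the point at infinity: total = 15.

#E(F_17) = 15


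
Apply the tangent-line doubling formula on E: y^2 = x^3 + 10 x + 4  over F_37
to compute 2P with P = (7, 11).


Doubling: s = (3 x1^2 + a) / (2 y1)
s = (3*7^2 + 10) / (2*11) mod 37 = 29
x3 = s^2 - 2 x1 mod 37 = 29^2 - 2*7 = 13
y3 = s (x1 - x3) - y1 mod 37 = 29 * (7 - 13) - 11 = 0

2P = (13, 0)


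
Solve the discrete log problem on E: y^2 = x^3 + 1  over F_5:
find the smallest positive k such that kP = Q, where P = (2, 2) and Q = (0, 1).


Enumerate multiples of P until we hit Q = (0, 1):
  1P = (2, 2)
  2P = (0, 4)
  3P = (4, 0)
  4P = (0, 1)
Match found at i = 4.

k = 4


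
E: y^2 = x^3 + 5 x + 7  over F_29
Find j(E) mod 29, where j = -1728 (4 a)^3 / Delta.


Delta = -16(4 a^3 + 27 b^2) mod 29 = 6
-1728 * (4 a)^3 = -1728 * (4*5)^3 mod 29 = 10
j = 10 * 6^(-1) mod 29 = 21

j = 21 (mod 29)


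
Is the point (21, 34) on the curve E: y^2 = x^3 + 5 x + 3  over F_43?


Check whether y^2 = x^3 + 5 x + 3 (mod 43) for (x, y) = (21, 34).
LHS: y^2 = 34^2 mod 43 = 38
RHS: x^3 + 5 x + 3 = 21^3 + 5*21 + 3 mod 43 = 38
LHS = RHS

Yes, on the curve


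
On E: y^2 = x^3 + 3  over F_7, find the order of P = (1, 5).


Compute successive multiples of P until we hit O:
  1P = (1, 5)
  2P = (6, 4)
  3P = (2, 5)
  4P = (4, 2)
  5P = (3, 4)
  6P = (5, 4)
  7P = (5, 3)
  8P = (3, 3)
  ... (continuing to 13P)
  13P = O

ord(P) = 13


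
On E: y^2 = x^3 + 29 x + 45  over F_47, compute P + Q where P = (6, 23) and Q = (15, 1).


P != Q, so use the chord formula.
s = (y2 - y1) / (x2 - x1) = (25) / (9) mod 47 = 8
x3 = s^2 - x1 - x2 mod 47 = 8^2 - 6 - 15 = 43
y3 = s (x1 - x3) - y1 mod 47 = 8 * (6 - 43) - 23 = 10

P + Q = (43, 10)


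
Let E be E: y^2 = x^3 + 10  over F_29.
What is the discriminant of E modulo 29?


4 a^3 + 27 b^2 = 4*0^3 + 27*10^2 = 0 + 2700 = 2700
Delta = -16 * (2700) = -43200
Delta mod 29 = 10

Delta = 10 (mod 29)


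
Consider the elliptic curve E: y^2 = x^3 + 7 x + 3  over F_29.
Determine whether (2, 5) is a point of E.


Check whether y^2 = x^3 + 7 x + 3 (mod 29) for (x, y) = (2, 5).
LHS: y^2 = 5^2 mod 29 = 25
RHS: x^3 + 7 x + 3 = 2^3 + 7*2 + 3 mod 29 = 25
LHS = RHS

Yes, on the curve


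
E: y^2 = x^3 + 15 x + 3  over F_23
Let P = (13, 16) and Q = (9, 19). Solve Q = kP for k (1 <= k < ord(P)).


Enumerate multiples of P until we hit Q = (9, 19):
  1P = (13, 16)
  2P = (3, 12)
  3P = (9, 4)
  4P = (10, 16)
  5P = (0, 7)
  6P = (0, 16)
  7P = (10, 7)
  8P = (9, 19)
Match found at i = 8.

k = 8


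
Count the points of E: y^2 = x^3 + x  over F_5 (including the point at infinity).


For each x in F_5, count y with y^2 = x^3 + 1 x + 0 mod 5:
  x = 0: RHS = 0, y in [0]  -> 1 point(s)
  x = 2: RHS = 0, y in [0]  -> 1 point(s)
  x = 3: RHS = 0, y in [0]  -> 1 point(s)
Affine points: 3. Add the point at infinity: total = 4.

#E(F_5) = 4


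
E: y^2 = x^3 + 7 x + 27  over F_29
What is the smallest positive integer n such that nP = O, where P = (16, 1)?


Compute successive multiples of P until we hit O:
  1P = (16, 1)
  2P = (13, 16)
  3P = (25, 15)
  4P = (23, 1)
  5P = (19, 28)
  6P = (17, 19)
  7P = (1, 8)
  8P = (5, 19)
  ... (continuing to 29P)
  29P = O

ord(P) = 29


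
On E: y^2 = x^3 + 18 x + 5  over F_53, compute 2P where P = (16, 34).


Doubling: s = (3 x1^2 + a) / (2 y1)
s = (3*16^2 + 18) / (2*34) mod 53 = 10
x3 = s^2 - 2 x1 mod 53 = 10^2 - 2*16 = 15
y3 = s (x1 - x3) - y1 mod 53 = 10 * (16 - 15) - 34 = 29

2P = (15, 29)


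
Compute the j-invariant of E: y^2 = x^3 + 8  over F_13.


Delta = -16(4 a^3 + 27 b^2) mod 13 = 3
-1728 * (4 a)^3 = -1728 * (4*0)^3 mod 13 = 0
j = 0 * 3^(-1) mod 13 = 0

j = 0 (mod 13)


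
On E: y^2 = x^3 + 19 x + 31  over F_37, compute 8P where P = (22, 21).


k = 8 = 1000_2 (binary, LSB first: 0001)
Double-and-add from P = (22, 21):
  bit 0 = 0: acc unchanged = O
  bit 1 = 0: acc unchanged = O
  bit 2 = 0: acc unchanged = O
  bit 3 = 1: acc = O + (36, 14) = (36, 14)

8P = (36, 14)


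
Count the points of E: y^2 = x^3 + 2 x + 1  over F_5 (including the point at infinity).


For each x in F_5, count y with y^2 = x^3 + 2 x + 1 mod 5:
  x = 0: RHS = 1, y in [1, 4]  -> 2 point(s)
  x = 1: RHS = 4, y in [2, 3]  -> 2 point(s)
  x = 3: RHS = 4, y in [2, 3]  -> 2 point(s)
Affine points: 6. Add the point at infinity: total = 7.

#E(F_5) = 7


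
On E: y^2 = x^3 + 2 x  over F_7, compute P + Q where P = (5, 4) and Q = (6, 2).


P != Q, so use the chord formula.
s = (y2 - y1) / (x2 - x1) = (5) / (1) mod 7 = 5
x3 = s^2 - x1 - x2 mod 7 = 5^2 - 5 - 6 = 0
y3 = s (x1 - x3) - y1 mod 7 = 5 * (5 - 0) - 4 = 0

P + Q = (0, 0)


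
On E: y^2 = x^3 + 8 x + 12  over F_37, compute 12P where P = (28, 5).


k = 12 = 1100_2 (binary, LSB first: 0011)
Double-and-add from P = (28, 5):
  bit 0 = 0: acc unchanged = O
  bit 1 = 0: acc unchanged = O
  bit 2 = 1: acc = O + (19, 17) = (19, 17)
  bit 3 = 1: acc = (19, 17) + (35, 5) = (9, 31)

12P = (9, 31)


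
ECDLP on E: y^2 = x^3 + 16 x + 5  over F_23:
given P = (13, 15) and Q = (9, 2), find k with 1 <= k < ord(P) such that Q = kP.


Enumerate multiples of P until we hit Q = (9, 2):
  1P = (13, 15)
  2P = (9, 21)
  3P = (9, 2)
Match found at i = 3.

k = 3


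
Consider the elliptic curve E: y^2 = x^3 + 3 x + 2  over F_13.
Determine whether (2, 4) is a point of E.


Check whether y^2 = x^3 + 3 x + 2 (mod 13) for (x, y) = (2, 4).
LHS: y^2 = 4^2 mod 13 = 3
RHS: x^3 + 3 x + 2 = 2^3 + 3*2 + 2 mod 13 = 3
LHS = RHS

Yes, on the curve


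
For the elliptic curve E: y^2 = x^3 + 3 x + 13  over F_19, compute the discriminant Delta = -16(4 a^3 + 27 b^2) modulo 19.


4 a^3 + 27 b^2 = 4*3^3 + 27*13^2 = 108 + 4563 = 4671
Delta = -16 * (4671) = -74736
Delta mod 19 = 10

Delta = 10 (mod 19)


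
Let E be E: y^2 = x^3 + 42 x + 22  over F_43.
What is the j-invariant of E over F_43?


Delta = -16(4 a^3 + 27 b^2) mod 43 = 42
-1728 * (4 a)^3 = -1728 * (4*42)^3 mod 43 = 39
j = 39 * 42^(-1) mod 43 = 4

j = 4 (mod 43)


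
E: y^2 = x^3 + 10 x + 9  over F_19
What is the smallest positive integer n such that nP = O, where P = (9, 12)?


Compute successive multiples of P until we hit O:
  1P = (9, 12)
  2P = (7, 17)
  3P = (14, 10)
  4P = (3, 16)
  5P = (18, 13)
  6P = (15, 0)
  7P = (18, 6)
  8P = (3, 3)
  ... (continuing to 12P)
  12P = O

ord(P) = 12


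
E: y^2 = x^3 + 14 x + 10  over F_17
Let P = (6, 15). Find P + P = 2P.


Doubling: s = (3 x1^2 + a) / (2 y1)
s = (3*6^2 + 14) / (2*15) mod 17 = 12
x3 = s^2 - 2 x1 mod 17 = 12^2 - 2*6 = 13
y3 = s (x1 - x3) - y1 mod 17 = 12 * (6 - 13) - 15 = 3

2P = (13, 3)


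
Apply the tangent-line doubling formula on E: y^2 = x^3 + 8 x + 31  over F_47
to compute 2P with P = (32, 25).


Doubling: s = (3 x1^2 + a) / (2 y1)
s = (3*32^2 + 8) / (2*25) mod 47 = 24
x3 = s^2 - 2 x1 mod 47 = 24^2 - 2*32 = 42
y3 = s (x1 - x3) - y1 mod 47 = 24 * (32 - 42) - 25 = 17

2P = (42, 17)


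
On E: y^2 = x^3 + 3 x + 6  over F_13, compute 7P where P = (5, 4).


k = 7 = 111_2 (binary, LSB first: 111)
Double-and-add from P = (5, 4):
  bit 0 = 1: acc = O + (5, 4) = (5, 4)
  bit 1 = 1: acc = (5, 4) + (3, 9) = (8, 10)
  bit 2 = 1: acc = (8, 10) + (4, 11) = (10, 10)

7P = (10, 10)


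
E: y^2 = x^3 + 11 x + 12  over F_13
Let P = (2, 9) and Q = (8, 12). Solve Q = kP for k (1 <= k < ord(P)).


Enumerate multiples of P until we hit Q = (8, 12):
  1P = (2, 9)
  2P = (0, 8)
  3P = (8, 1)
  4P = (12, 0)
  5P = (8, 12)
Match found at i = 5.

k = 5


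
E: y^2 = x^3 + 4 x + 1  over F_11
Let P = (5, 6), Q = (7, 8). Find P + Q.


P != Q, so use the chord formula.
s = (y2 - y1) / (x2 - x1) = (2) / (2) mod 11 = 1
x3 = s^2 - x1 - x2 mod 11 = 1^2 - 5 - 7 = 0
y3 = s (x1 - x3) - y1 mod 11 = 1 * (5 - 0) - 6 = 10

P + Q = (0, 10)


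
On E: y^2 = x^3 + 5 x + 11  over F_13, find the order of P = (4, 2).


Compute successive multiples of P until we hit O:
  1P = (4, 2)
  2P = (1, 2)
  3P = (8, 11)
  4P = (2, 9)
  5P = (3, 1)
  6P = (7, 8)
  7P = (6, 7)
  8P = (6, 6)
  ... (continuing to 15P)
  15P = O

ord(P) = 15


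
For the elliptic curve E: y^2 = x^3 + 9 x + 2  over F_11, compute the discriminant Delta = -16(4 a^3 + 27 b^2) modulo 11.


4 a^3 + 27 b^2 = 4*9^3 + 27*2^2 = 2916 + 108 = 3024
Delta = -16 * (3024) = -48384
Delta mod 11 = 5

Delta = 5 (mod 11)


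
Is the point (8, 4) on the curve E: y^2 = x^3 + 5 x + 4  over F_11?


Check whether y^2 = x^3 + 5 x + 4 (mod 11) for (x, y) = (8, 4).
LHS: y^2 = 4^2 mod 11 = 5
RHS: x^3 + 5 x + 4 = 8^3 + 5*8 + 4 mod 11 = 6
LHS != RHS

No, not on the curve


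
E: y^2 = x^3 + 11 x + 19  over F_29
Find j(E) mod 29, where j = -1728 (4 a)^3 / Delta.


Delta = -16(4 a^3 + 27 b^2) mod 29 = 28
-1728 * (4 a)^3 = -1728 * (4*11)^3 mod 29 = 16
j = 16 * 28^(-1) mod 29 = 13

j = 13 (mod 29)


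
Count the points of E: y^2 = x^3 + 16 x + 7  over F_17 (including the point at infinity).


For each x in F_17, count y with y^2 = x^3 + 16 x + 7 mod 17:
  x = 2: RHS = 13, y in [8, 9]  -> 2 point(s)
  x = 4: RHS = 16, y in [4, 13]  -> 2 point(s)
  x = 5: RHS = 8, y in [5, 12]  -> 2 point(s)
  x = 6: RHS = 13, y in [8, 9]  -> 2 point(s)
  x = 8: RHS = 1, y in [1, 16]  -> 2 point(s)
  x = 9: RHS = 13, y in [8, 9]  -> 2 point(s)
  x = 11: RHS = 1, y in [1, 16]  -> 2 point(s)
  x = 13: RHS = 15, y in [7, 10]  -> 2 point(s)
  x = 14: RHS = 0, y in [0]  -> 1 point(s)
  x = 15: RHS = 1, y in [1, 16]  -> 2 point(s)
Affine points: 19. Add the point at infinity: total = 20.

#E(F_17) = 20


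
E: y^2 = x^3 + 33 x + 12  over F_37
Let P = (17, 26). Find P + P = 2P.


Doubling: s = (3 x1^2 + a) / (2 y1)
s = (3*17^2 + 33) / (2*26) mod 37 = 23
x3 = s^2 - 2 x1 mod 37 = 23^2 - 2*17 = 14
y3 = s (x1 - x3) - y1 mod 37 = 23 * (17 - 14) - 26 = 6

2P = (14, 6)


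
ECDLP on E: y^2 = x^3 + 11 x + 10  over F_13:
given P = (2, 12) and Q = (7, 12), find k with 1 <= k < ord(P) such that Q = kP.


Enumerate multiples of P until we hit Q = (7, 12):
  1P = (2, 12)
  2P = (8, 5)
  3P = (4, 12)
  4P = (7, 1)
  5P = (0, 7)
  6P = (1, 10)
  7P = (1, 3)
  8P = (0, 6)
  9P = (7, 12)
Match found at i = 9.

k = 9


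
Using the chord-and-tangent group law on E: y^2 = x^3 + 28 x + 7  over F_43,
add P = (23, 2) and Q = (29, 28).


P != Q, so use the chord formula.
s = (y2 - y1) / (x2 - x1) = (26) / (6) mod 43 = 33
x3 = s^2 - x1 - x2 mod 43 = 33^2 - 23 - 29 = 5
y3 = s (x1 - x3) - y1 mod 43 = 33 * (23 - 5) - 2 = 33

P + Q = (5, 33)


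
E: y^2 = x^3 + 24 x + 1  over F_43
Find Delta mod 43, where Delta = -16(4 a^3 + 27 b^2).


4 a^3 + 27 b^2 = 4*24^3 + 27*1^2 = 55296 + 27 = 55323
Delta = -16 * (55323) = -885168
Delta mod 43 = 30

Delta = 30 (mod 43)


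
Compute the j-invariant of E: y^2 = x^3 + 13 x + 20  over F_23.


Delta = -16(4 a^3 + 27 b^2) mod 23 = 13
-1728 * (4 a)^3 = -1728 * (4*13)^3 mod 23 = 19
j = 19 * 13^(-1) mod 23 = 5

j = 5 (mod 23)


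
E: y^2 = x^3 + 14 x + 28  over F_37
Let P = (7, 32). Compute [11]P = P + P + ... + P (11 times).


k = 11 = 1011_2 (binary, LSB first: 1101)
Double-and-add from P = (7, 32):
  bit 0 = 1: acc = O + (7, 32) = (7, 32)
  bit 1 = 1: acc = (7, 32) + (11, 25) = (29, 25)
  bit 2 = 0: acc unchanged = (29, 25)
  bit 3 = 1: acc = (29, 25) + (0, 18) = (29, 12)

11P = (29, 12)


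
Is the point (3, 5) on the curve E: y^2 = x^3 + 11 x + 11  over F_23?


Check whether y^2 = x^3 + 11 x + 11 (mod 23) for (x, y) = (3, 5).
LHS: y^2 = 5^2 mod 23 = 2
RHS: x^3 + 11 x + 11 = 3^3 + 11*3 + 11 mod 23 = 2
LHS = RHS

Yes, on the curve


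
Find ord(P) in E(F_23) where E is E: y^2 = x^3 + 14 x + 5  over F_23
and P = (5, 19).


Compute successive multiples of P until we hit O:
  1P = (5, 19)
  2P = (2, 8)
  3P = (9, 20)
  4P = (22, 17)
  5P = (14, 1)
  6P = (8, 10)
  7P = (19, 0)
  8P = (8, 13)
  ... (continuing to 14P)
  14P = O

ord(P) = 14


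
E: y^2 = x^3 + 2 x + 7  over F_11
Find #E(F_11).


For each x in F_11, count y with y^2 = x^3 + 2 x + 7 mod 11:
  x = 6: RHS = 4, y in [2, 9]  -> 2 point(s)
  x = 7: RHS = 1, y in [1, 10]  -> 2 point(s)
  x = 10: RHS = 4, y in [2, 9]  -> 2 point(s)
Affine points: 6. Add the point at infinity: total = 7.

#E(F_11) = 7


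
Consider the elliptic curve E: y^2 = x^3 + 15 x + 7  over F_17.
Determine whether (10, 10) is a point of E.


Check whether y^2 = x^3 + 15 x + 7 (mod 17) for (x, y) = (10, 10).
LHS: y^2 = 10^2 mod 17 = 15
RHS: x^3 + 15 x + 7 = 10^3 + 15*10 + 7 mod 17 = 1
LHS != RHS

No, not on the curve


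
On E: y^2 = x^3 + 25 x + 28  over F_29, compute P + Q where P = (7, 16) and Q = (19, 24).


P != Q, so use the chord formula.
s = (y2 - y1) / (x2 - x1) = (8) / (12) mod 29 = 20
x3 = s^2 - x1 - x2 mod 29 = 20^2 - 7 - 19 = 26
y3 = s (x1 - x3) - y1 mod 29 = 20 * (7 - 26) - 16 = 10

P + Q = (26, 10)


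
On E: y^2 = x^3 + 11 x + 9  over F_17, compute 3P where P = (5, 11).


k = 3 = 11_2 (binary, LSB first: 11)
Double-and-add from P = (5, 11):
  bit 0 = 1: acc = O + (5, 11) = (5, 11)
  bit 1 = 1: acc = (5, 11) + (5, 6) = O

3P = O


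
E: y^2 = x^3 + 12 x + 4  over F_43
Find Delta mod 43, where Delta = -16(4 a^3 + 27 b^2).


4 a^3 + 27 b^2 = 4*12^3 + 27*4^2 = 6912 + 432 = 7344
Delta = -16 * (7344) = -117504
Delta mod 43 = 15

Delta = 15 (mod 43)


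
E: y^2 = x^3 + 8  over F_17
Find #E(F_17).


For each x in F_17, count y with y^2 = x^3 + 0 x + 8 mod 17:
  x = 0: RHS = 8, y in [5, 12]  -> 2 point(s)
  x = 1: RHS = 9, y in [3, 14]  -> 2 point(s)
  x = 2: RHS = 16, y in [4, 13]  -> 2 point(s)
  x = 3: RHS = 1, y in [1, 16]  -> 2 point(s)
  x = 4: RHS = 4, y in [2, 15]  -> 2 point(s)
  x = 11: RHS = 13, y in [8, 9]  -> 2 point(s)
  x = 12: RHS = 2, y in [6, 11]  -> 2 point(s)
  x = 14: RHS = 15, y in [7, 10]  -> 2 point(s)
  x = 15: RHS = 0, y in [0]  -> 1 point(s)
Affine points: 17. Add the point at infinity: total = 18.

#E(F_17) = 18


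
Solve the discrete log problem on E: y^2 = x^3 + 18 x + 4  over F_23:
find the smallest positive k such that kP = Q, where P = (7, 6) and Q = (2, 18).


Enumerate multiples of P until we hit Q = (2, 18):
  1P = (7, 6)
  2P = (4, 18)
  3P = (5, 9)
  4P = (19, 12)
  5P = (3, 19)
  6P = (2, 18)
Match found at i = 6.

k = 6


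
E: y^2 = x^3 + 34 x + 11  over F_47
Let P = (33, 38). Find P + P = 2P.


Doubling: s = (3 x1^2 + a) / (2 y1)
s = (3*33^2 + 34) / (2*38) mod 47 = 2
x3 = s^2 - 2 x1 mod 47 = 2^2 - 2*33 = 32
y3 = s (x1 - x3) - y1 mod 47 = 2 * (33 - 32) - 38 = 11

2P = (32, 11)


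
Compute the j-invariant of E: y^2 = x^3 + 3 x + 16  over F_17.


Delta = -16(4 a^3 + 27 b^2) mod 17 = 16
-1728 * (4 a)^3 = -1728 * (4*3)^3 mod 17 = 15
j = 15 * 16^(-1) mod 17 = 2

j = 2 (mod 17)


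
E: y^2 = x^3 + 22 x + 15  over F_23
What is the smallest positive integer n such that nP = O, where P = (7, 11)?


Compute successive multiples of P until we hit O:
  1P = (7, 11)
  2P = (4, 11)
  3P = (12, 12)
  4P = (16, 1)
  5P = (16, 22)
  6P = (12, 11)
  7P = (4, 12)
  8P = (7, 12)
  ... (continuing to 9P)
  9P = O

ord(P) = 9


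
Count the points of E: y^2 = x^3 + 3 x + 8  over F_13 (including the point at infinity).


For each x in F_13, count y with y^2 = x^3 + 3 x + 8 mod 13:
  x = 1: RHS = 12, y in [5, 8]  -> 2 point(s)
  x = 2: RHS = 9, y in [3, 10]  -> 2 point(s)
  x = 9: RHS = 10, y in [6, 7]  -> 2 point(s)
  x = 12: RHS = 4, y in [2, 11]  -> 2 point(s)
Affine points: 8. Add the point at infinity: total = 9.

#E(F_13) = 9


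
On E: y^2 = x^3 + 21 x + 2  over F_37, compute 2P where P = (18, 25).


Doubling: s = (3 x1^2 + a) / (2 y1)
s = (3*18^2 + 21) / (2*25) mod 37 = 28
x3 = s^2 - 2 x1 mod 37 = 28^2 - 2*18 = 8
y3 = s (x1 - x3) - y1 mod 37 = 28 * (18 - 8) - 25 = 33

2P = (8, 33)


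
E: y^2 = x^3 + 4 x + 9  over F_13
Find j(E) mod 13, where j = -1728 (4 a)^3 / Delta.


Delta = -16(4 a^3 + 27 b^2) mod 13 = 3
-1728 * (4 a)^3 = -1728 * (4*4)^3 mod 13 = 1
j = 1 * 3^(-1) mod 13 = 9

j = 9 (mod 13)


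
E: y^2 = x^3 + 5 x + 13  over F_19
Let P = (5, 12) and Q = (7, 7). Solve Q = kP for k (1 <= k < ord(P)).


Enumerate multiples of P until we hit Q = (7, 7):
  1P = (5, 12)
  2P = (18, 8)
  3P = (7, 12)
  4P = (7, 7)
Match found at i = 4.

k = 4


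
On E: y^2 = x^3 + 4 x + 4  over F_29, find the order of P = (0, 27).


Compute successive multiples of P until we hit O:
  1P = (0, 27)
  2P = (1, 3)
  3P = (24, 27)
  4P = (5, 2)
  5P = (20, 15)
  6P = (14, 22)
  7P = (28, 12)
  8P = (23, 5)
  ... (continuing to 26P)
  26P = O

ord(P) = 26


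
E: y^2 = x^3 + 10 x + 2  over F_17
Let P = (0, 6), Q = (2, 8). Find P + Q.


P != Q, so use the chord formula.
s = (y2 - y1) / (x2 - x1) = (2) / (2) mod 17 = 1
x3 = s^2 - x1 - x2 mod 17 = 1^2 - 0 - 2 = 16
y3 = s (x1 - x3) - y1 mod 17 = 1 * (0 - 16) - 6 = 12

P + Q = (16, 12)


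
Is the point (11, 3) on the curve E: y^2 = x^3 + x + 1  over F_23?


Check whether y^2 = x^3 + 1 x + 1 (mod 23) for (x, y) = (11, 3).
LHS: y^2 = 3^2 mod 23 = 9
RHS: x^3 + 1 x + 1 = 11^3 + 1*11 + 1 mod 23 = 9
LHS = RHS

Yes, on the curve


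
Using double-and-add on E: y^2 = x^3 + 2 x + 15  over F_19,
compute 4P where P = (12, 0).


k = 4 = 100_2 (binary, LSB first: 001)
Double-and-add from P = (12, 0):
  bit 0 = 0: acc unchanged = O
  bit 1 = 0: acc unchanged = O
  bit 2 = 1: acc = O + O = O

4P = O


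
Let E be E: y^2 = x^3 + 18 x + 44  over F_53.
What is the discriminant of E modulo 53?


4 a^3 + 27 b^2 = 4*18^3 + 27*44^2 = 23328 + 52272 = 75600
Delta = -16 * (75600) = -1209600
Delta mod 53 = 19

Delta = 19 (mod 53)


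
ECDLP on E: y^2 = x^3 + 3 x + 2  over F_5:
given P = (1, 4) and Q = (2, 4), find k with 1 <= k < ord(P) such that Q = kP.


Enumerate multiples of P until we hit Q = (2, 4):
  1P = (1, 4)
  2P = (2, 4)
Match found at i = 2.

k = 2


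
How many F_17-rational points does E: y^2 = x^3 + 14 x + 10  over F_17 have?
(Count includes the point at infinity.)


For each x in F_17, count y with y^2 = x^3 + 14 x + 10 mod 17:
  x = 1: RHS = 8, y in [5, 12]  -> 2 point(s)
  x = 5: RHS = 1, y in [1, 16]  -> 2 point(s)
  x = 6: RHS = 4, y in [2, 15]  -> 2 point(s)
  x = 7: RHS = 9, y in [3, 14]  -> 2 point(s)
  x = 9: RHS = 15, y in [7, 10]  -> 2 point(s)
  x = 11: RHS = 16, y in [4, 13]  -> 2 point(s)
  x = 12: RHS = 2, y in [6, 11]  -> 2 point(s)
  x = 13: RHS = 9, y in [3, 14]  -> 2 point(s)
  x = 14: RHS = 9, y in [3, 14]  -> 2 point(s)
  x = 15: RHS = 8, y in [5, 12]  -> 2 point(s)
Affine points: 20. Add the point at infinity: total = 21.

#E(F_17) = 21


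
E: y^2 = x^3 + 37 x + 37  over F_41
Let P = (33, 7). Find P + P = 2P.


Doubling: s = (3 x1^2 + a) / (2 y1)
s = (3*33^2 + 37) / (2*7) mod 41 = 31
x3 = s^2 - 2 x1 mod 41 = 31^2 - 2*33 = 34
y3 = s (x1 - x3) - y1 mod 41 = 31 * (33 - 34) - 7 = 3

2P = (34, 3)


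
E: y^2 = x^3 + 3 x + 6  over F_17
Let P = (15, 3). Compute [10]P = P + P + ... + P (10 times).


k = 10 = 1010_2 (binary, LSB first: 0101)
Double-and-add from P = (15, 3):
  bit 0 = 0: acc unchanged = O
  bit 1 = 1: acc = O + (6, 11) = (6, 11)
  bit 2 = 0: acc unchanged = (6, 11)
  bit 3 = 1: acc = (6, 11) + (8, 10) = (16, 11)

10P = (16, 11)


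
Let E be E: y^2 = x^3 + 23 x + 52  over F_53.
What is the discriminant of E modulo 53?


4 a^3 + 27 b^2 = 4*23^3 + 27*52^2 = 48668 + 73008 = 121676
Delta = -16 * (121676) = -1946816
Delta mod 53 = 33

Delta = 33 (mod 53)


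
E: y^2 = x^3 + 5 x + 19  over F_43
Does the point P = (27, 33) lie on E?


Check whether y^2 = x^3 + 5 x + 19 (mod 43) for (x, y) = (27, 33).
LHS: y^2 = 33^2 mod 43 = 14
RHS: x^3 + 5 x + 19 = 27^3 + 5*27 + 19 mod 43 = 14
LHS = RHS

Yes, on the curve


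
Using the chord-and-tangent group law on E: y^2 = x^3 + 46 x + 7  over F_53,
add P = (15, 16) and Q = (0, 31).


P != Q, so use the chord formula.
s = (y2 - y1) / (x2 - x1) = (15) / (38) mod 53 = 52
x3 = s^2 - x1 - x2 mod 53 = 52^2 - 15 - 0 = 39
y3 = s (x1 - x3) - y1 mod 53 = 52 * (15 - 39) - 16 = 8

P + Q = (39, 8)


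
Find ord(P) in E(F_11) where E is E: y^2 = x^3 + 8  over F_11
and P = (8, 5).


Compute successive multiples of P until we hit O:
  1P = (8, 5)
  2P = (9, 0)
  3P = (8, 6)
  4P = O

ord(P) = 4


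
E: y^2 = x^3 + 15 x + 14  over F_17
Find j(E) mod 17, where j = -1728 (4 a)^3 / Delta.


Delta = -16(4 a^3 + 27 b^2) mod 17 = 7
-1728 * (4 a)^3 = -1728 * (4*15)^3 mod 17 = 5
j = 5 * 7^(-1) mod 17 = 8

j = 8 (mod 17)


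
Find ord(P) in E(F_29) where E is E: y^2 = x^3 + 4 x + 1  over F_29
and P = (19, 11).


Compute successive multiples of P until we hit O:
  1P = (19, 11)
  2P = (24, 28)
  3P = (8, 9)
  4P = (26, 22)
  5P = (6, 26)
  6P = (17, 9)
  7P = (23, 14)
  8P = (22, 23)
  ... (continuing to 31P)
  31P = O

ord(P) = 31


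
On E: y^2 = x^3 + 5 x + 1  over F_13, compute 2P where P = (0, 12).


Doubling: s = (3 x1^2 + a) / (2 y1)
s = (3*0^2 + 5) / (2*12) mod 13 = 4
x3 = s^2 - 2 x1 mod 13 = 4^2 - 2*0 = 3
y3 = s (x1 - x3) - y1 mod 13 = 4 * (0 - 3) - 12 = 2

2P = (3, 2)


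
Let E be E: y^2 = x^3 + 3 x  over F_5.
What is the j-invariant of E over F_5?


Delta = -16(4 a^3 + 27 b^2) mod 5 = 2
-1728 * (4 a)^3 = -1728 * (4*3)^3 mod 5 = 1
j = 1 * 2^(-1) mod 5 = 3

j = 3 (mod 5)


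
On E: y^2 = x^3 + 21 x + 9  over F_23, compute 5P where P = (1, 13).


k = 5 = 101_2 (binary, LSB first: 101)
Double-and-add from P = (1, 13):
  bit 0 = 1: acc = O + (1, 13) = (1, 13)
  bit 1 = 0: acc unchanged = (1, 13)
  bit 2 = 1: acc = (1, 13) + (0, 20) = (2, 17)

5P = (2, 17)


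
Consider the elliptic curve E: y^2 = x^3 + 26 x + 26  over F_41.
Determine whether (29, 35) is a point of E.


Check whether y^2 = x^3 + 26 x + 26 (mod 41) for (x, y) = (29, 35).
LHS: y^2 = 35^2 mod 41 = 36
RHS: x^3 + 26 x + 26 = 29^3 + 26*29 + 26 mod 41 = 36
LHS = RHS

Yes, on the curve


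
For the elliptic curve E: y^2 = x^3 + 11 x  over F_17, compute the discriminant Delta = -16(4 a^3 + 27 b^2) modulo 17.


4 a^3 + 27 b^2 = 4*11^3 + 27*0^2 = 5324 + 0 = 5324
Delta = -16 * (5324) = -85184
Delta mod 17 = 3

Delta = 3 (mod 17)


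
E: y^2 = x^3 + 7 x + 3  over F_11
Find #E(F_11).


For each x in F_11, count y with y^2 = x^3 + 7 x + 3 mod 11:
  x = 0: RHS = 3, y in [5, 6]  -> 2 point(s)
  x = 1: RHS = 0, y in [0]  -> 1 point(s)
  x = 2: RHS = 3, y in [5, 6]  -> 2 point(s)
  x = 5: RHS = 9, y in [3, 8]  -> 2 point(s)
  x = 9: RHS = 3, y in [5, 6]  -> 2 point(s)
Affine points: 9. Add the point at infinity: total = 10.

#E(F_11) = 10


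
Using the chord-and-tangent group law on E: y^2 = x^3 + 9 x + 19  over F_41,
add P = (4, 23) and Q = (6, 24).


P != Q, so use the chord formula.
s = (y2 - y1) / (x2 - x1) = (1) / (2) mod 41 = 21
x3 = s^2 - x1 - x2 mod 41 = 21^2 - 4 - 6 = 21
y3 = s (x1 - x3) - y1 mod 41 = 21 * (4 - 21) - 23 = 30

P + Q = (21, 30)


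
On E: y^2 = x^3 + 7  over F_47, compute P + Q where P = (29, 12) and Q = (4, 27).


P != Q, so use the chord formula.
s = (y2 - y1) / (x2 - x1) = (15) / (22) mod 47 = 37
x3 = s^2 - x1 - x2 mod 47 = 37^2 - 29 - 4 = 20
y3 = s (x1 - x3) - y1 mod 47 = 37 * (29 - 20) - 12 = 39

P + Q = (20, 39)


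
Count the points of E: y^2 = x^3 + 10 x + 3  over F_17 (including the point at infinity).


For each x in F_17, count y with y^2 = x^3 + 10 x + 3 mod 17:
  x = 3: RHS = 9, y in [3, 14]  -> 2 point(s)
  x = 5: RHS = 8, y in [5, 12]  -> 2 point(s)
  x = 7: RHS = 8, y in [5, 12]  -> 2 point(s)
  x = 8: RHS = 0, y in [0]  -> 1 point(s)
  x = 10: RHS = 15, y in [7, 10]  -> 2 point(s)
  x = 11: RHS = 16, y in [4, 13]  -> 2 point(s)
  x = 12: RHS = 15, y in [7, 10]  -> 2 point(s)
  x = 13: RHS = 1, y in [1, 16]  -> 2 point(s)
  x = 15: RHS = 9, y in [3, 14]  -> 2 point(s)
  x = 16: RHS = 9, y in [3, 14]  -> 2 point(s)
Affine points: 19. Add the point at infinity: total = 20.

#E(F_17) = 20


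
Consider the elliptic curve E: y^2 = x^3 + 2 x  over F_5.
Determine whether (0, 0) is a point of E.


Check whether y^2 = x^3 + 2 x + 0 (mod 5) for (x, y) = (0, 0).
LHS: y^2 = 0^2 mod 5 = 0
RHS: x^3 + 2 x + 0 = 0^3 + 2*0 + 0 mod 5 = 0
LHS = RHS

Yes, on the curve


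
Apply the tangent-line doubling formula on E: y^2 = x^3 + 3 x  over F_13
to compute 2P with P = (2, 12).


Doubling: s = (3 x1^2 + a) / (2 y1)
s = (3*2^2 + 3) / (2*12) mod 13 = 12
x3 = s^2 - 2 x1 mod 13 = 12^2 - 2*2 = 10
y3 = s (x1 - x3) - y1 mod 13 = 12 * (2 - 10) - 12 = 9

2P = (10, 9)


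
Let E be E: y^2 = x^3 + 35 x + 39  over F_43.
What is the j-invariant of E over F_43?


Delta = -16(4 a^3 + 27 b^2) mod 43 = 13
-1728 * (4 a)^3 = -1728 * (4*35)^3 mod 43 = 16
j = 16 * 13^(-1) mod 43 = 31

j = 31 (mod 43)


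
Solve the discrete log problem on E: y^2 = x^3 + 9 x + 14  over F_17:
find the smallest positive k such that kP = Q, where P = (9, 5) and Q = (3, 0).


Enumerate multiples of P until we hit Q = (3, 0):
  1P = (9, 5)
  2P = (3, 0)
Match found at i = 2.

k = 2


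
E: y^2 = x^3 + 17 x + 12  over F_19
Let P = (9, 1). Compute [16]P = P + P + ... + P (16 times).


k = 16 = 10000_2 (binary, LSB first: 00001)
Double-and-add from P = (9, 1):
  bit 0 = 0: acc unchanged = O
  bit 1 = 0: acc unchanged = O
  bit 2 = 0: acc unchanged = O
  bit 3 = 0: acc unchanged = O
  bit 4 = 1: acc = O + (1, 12) = (1, 12)

16P = (1, 12)


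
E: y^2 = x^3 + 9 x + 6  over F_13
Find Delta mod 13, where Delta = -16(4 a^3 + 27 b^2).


4 a^3 + 27 b^2 = 4*9^3 + 27*6^2 = 2916 + 972 = 3888
Delta = -16 * (3888) = -62208
Delta mod 13 = 10

Delta = 10 (mod 13)


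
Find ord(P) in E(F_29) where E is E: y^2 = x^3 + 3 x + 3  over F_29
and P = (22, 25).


Compute successive multiples of P until we hit O:
  1P = (22, 25)
  2P = (23, 1)
  3P = (9, 11)
  4P = (11, 27)
  5P = (20, 1)
  6P = (15, 1)
  7P = (15, 28)
  8P = (20, 28)
  ... (continuing to 13P)
  13P = O

ord(P) = 13


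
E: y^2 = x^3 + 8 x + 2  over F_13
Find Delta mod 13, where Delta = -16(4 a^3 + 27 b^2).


4 a^3 + 27 b^2 = 4*8^3 + 27*2^2 = 2048 + 108 = 2156
Delta = -16 * (2156) = -34496
Delta mod 13 = 6

Delta = 6 (mod 13)


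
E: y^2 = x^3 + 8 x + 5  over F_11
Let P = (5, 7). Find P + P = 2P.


Doubling: s = (3 x1^2 + a) / (2 y1)
s = (3*5^2 + 8) / (2*7) mod 11 = 2
x3 = s^2 - 2 x1 mod 11 = 2^2 - 2*5 = 5
y3 = s (x1 - x3) - y1 mod 11 = 2 * (5 - 5) - 7 = 4

2P = (5, 4)


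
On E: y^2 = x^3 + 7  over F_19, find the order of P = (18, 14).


Compute successive multiples of P until we hit O:
  1P = (18, 14)
  2P = (0, 11)
  3P = (10, 0)
  4P = (0, 8)
  5P = (18, 5)
  6P = O

ord(P) = 6


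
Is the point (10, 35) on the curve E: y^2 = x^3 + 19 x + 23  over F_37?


Check whether y^2 = x^3 + 19 x + 23 (mod 37) for (x, y) = (10, 35).
LHS: y^2 = 35^2 mod 37 = 4
RHS: x^3 + 19 x + 23 = 10^3 + 19*10 + 23 mod 37 = 29
LHS != RHS

No, not on the curve


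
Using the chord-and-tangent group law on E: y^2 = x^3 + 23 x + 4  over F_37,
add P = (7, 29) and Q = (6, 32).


P != Q, so use the chord formula.
s = (y2 - y1) / (x2 - x1) = (3) / (36) mod 37 = 34
x3 = s^2 - x1 - x2 mod 37 = 34^2 - 7 - 6 = 33
y3 = s (x1 - x3) - y1 mod 37 = 34 * (7 - 33) - 29 = 12

P + Q = (33, 12)


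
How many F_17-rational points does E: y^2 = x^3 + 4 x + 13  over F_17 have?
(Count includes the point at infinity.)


For each x in F_17, count y with y^2 = x^3 + 4 x + 13 mod 17:
  x = 0: RHS = 13, y in [8, 9]  -> 2 point(s)
  x = 1: RHS = 1, y in [1, 16]  -> 2 point(s)
  x = 3: RHS = 1, y in [1, 16]  -> 2 point(s)
  x = 4: RHS = 8, y in [5, 12]  -> 2 point(s)
  x = 6: RHS = 15, y in [7, 10]  -> 2 point(s)
  x = 8: RHS = 13, y in [8, 9]  -> 2 point(s)
  x = 9: RHS = 13, y in [8, 9]  -> 2 point(s)
  x = 10: RHS = 16, y in [4, 13]  -> 2 point(s)
  x = 12: RHS = 4, y in [2, 15]  -> 2 point(s)
  x = 13: RHS = 1, y in [1, 16]  -> 2 point(s)
  x = 14: RHS = 8, y in [5, 12]  -> 2 point(s)
  x = 16: RHS = 8, y in [5, 12]  -> 2 point(s)
Affine points: 24. Add the point at infinity: total = 25.

#E(F_17) = 25


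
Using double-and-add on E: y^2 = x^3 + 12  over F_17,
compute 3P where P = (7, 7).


k = 3 = 11_2 (binary, LSB first: 11)
Double-and-add from P = (7, 7):
  bit 0 = 1: acc = O + (7, 7) = (7, 7)
  bit 1 = 1: acc = (7, 7) + (7, 10) = O

3P = O


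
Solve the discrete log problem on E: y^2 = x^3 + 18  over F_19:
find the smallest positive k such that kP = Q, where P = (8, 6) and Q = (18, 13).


Enumerate multiples of P until we hit Q = (18, 13):
  1P = (8, 6)
  2P = (12, 6)
  3P = (18, 13)
Match found at i = 3.

k = 3


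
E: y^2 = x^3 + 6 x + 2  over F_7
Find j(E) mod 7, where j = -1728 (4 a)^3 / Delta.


Delta = -16(4 a^3 + 27 b^2) mod 7 = 2
-1728 * (4 a)^3 = -1728 * (4*6)^3 mod 7 = 6
j = 6 * 2^(-1) mod 7 = 3

j = 3 (mod 7)


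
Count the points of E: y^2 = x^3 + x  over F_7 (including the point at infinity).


For each x in F_7, count y with y^2 = x^3 + 1 x + 0 mod 7:
  x = 0: RHS = 0, y in [0]  -> 1 point(s)
  x = 1: RHS = 2, y in [3, 4]  -> 2 point(s)
  x = 3: RHS = 2, y in [3, 4]  -> 2 point(s)
  x = 5: RHS = 4, y in [2, 5]  -> 2 point(s)
Affine points: 7. Add the point at infinity: total = 8.

#E(F_7) = 8


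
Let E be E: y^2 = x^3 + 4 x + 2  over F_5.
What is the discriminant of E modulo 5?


4 a^3 + 27 b^2 = 4*4^3 + 27*2^2 = 256 + 108 = 364
Delta = -16 * (364) = -5824
Delta mod 5 = 1

Delta = 1 (mod 5)


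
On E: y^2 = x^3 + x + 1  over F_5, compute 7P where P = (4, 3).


k = 7 = 111_2 (binary, LSB first: 111)
Double-and-add from P = (4, 3):
  bit 0 = 1: acc = O + (4, 3) = (4, 3)
  bit 1 = 1: acc = (4, 3) + (3, 1) = (2, 1)
  bit 2 = 1: acc = (2, 1) + (0, 1) = (3, 4)

7P = (3, 4)


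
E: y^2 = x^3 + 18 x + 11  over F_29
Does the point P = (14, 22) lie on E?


Check whether y^2 = x^3 + 18 x + 11 (mod 29) for (x, y) = (14, 22).
LHS: y^2 = 22^2 mod 29 = 20
RHS: x^3 + 18 x + 11 = 14^3 + 18*14 + 11 mod 29 = 20
LHS = RHS

Yes, on the curve


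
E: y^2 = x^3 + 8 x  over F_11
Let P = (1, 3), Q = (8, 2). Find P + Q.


P != Q, so use the chord formula.
s = (y2 - y1) / (x2 - x1) = (10) / (7) mod 11 = 3
x3 = s^2 - x1 - x2 mod 11 = 3^2 - 1 - 8 = 0
y3 = s (x1 - x3) - y1 mod 11 = 3 * (1 - 0) - 3 = 0

P + Q = (0, 0)


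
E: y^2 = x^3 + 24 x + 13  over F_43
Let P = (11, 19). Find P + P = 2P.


Doubling: s = (3 x1^2 + a) / (2 y1)
s = (3*11^2 + 24) / (2*19) mod 43 = 0
x3 = s^2 - 2 x1 mod 43 = 0^2 - 2*11 = 21
y3 = s (x1 - x3) - y1 mod 43 = 0 * (11 - 21) - 19 = 24

2P = (21, 24)


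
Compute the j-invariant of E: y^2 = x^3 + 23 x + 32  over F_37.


Delta = -16(4 a^3 + 27 b^2) mod 37 = 18
-1728 * (4 a)^3 = -1728 * (4*23)^3 mod 37 = 31
j = 31 * 18^(-1) mod 37 = 12

j = 12 (mod 37)


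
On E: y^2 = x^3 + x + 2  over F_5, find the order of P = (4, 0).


Compute successive multiples of P until we hit O:
  1P = (4, 0)
  2P = O

ord(P) = 2


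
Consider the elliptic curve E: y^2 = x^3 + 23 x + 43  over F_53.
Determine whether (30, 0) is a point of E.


Check whether y^2 = x^3 + 23 x + 43 (mod 53) for (x, y) = (30, 0).
LHS: y^2 = 0^2 mod 53 = 0
RHS: x^3 + 23 x + 43 = 30^3 + 23*30 + 43 mod 53 = 14
LHS != RHS

No, not on the curve


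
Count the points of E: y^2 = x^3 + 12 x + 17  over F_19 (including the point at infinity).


For each x in F_19, count y with y^2 = x^3 + 12 x + 17 mod 19:
  x = 0: RHS = 17, y in [6, 13]  -> 2 point(s)
  x = 1: RHS = 11, y in [7, 12]  -> 2 point(s)
  x = 2: RHS = 11, y in [7, 12]  -> 2 point(s)
  x = 3: RHS = 4, y in [2, 17]  -> 2 point(s)
  x = 6: RHS = 1, y in [1, 18]  -> 2 point(s)
  x = 7: RHS = 7, y in [8, 11]  -> 2 point(s)
  x = 8: RHS = 17, y in [6, 13]  -> 2 point(s)
  x = 10: RHS = 16, y in [4, 15]  -> 2 point(s)
  x = 11: RHS = 17, y in [6, 13]  -> 2 point(s)
  x = 15: RHS = 0, y in [0]  -> 1 point(s)
  x = 16: RHS = 11, y in [7, 12]  -> 2 point(s)
  x = 17: RHS = 4, y in [2, 17]  -> 2 point(s)
  x = 18: RHS = 4, y in [2, 17]  -> 2 point(s)
Affine points: 25. Add the point at infinity: total = 26.

#E(F_19) = 26


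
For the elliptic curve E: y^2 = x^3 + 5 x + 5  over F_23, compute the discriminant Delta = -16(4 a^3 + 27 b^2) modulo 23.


4 a^3 + 27 b^2 = 4*5^3 + 27*5^2 = 500 + 675 = 1175
Delta = -16 * (1175) = -18800
Delta mod 23 = 14

Delta = 14 (mod 23)


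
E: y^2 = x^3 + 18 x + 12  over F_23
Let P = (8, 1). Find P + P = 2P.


Doubling: s = (3 x1^2 + a) / (2 y1)
s = (3*8^2 + 18) / (2*1) mod 23 = 13
x3 = s^2 - 2 x1 mod 23 = 13^2 - 2*8 = 15
y3 = s (x1 - x3) - y1 mod 23 = 13 * (8 - 15) - 1 = 0

2P = (15, 0)


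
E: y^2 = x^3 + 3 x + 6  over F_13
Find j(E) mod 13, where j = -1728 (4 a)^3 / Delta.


Delta = -16(4 a^3 + 27 b^2) mod 13 = 10
-1728 * (4 a)^3 = -1728 * (4*3)^3 mod 13 = 12
j = 12 * 10^(-1) mod 13 = 9

j = 9 (mod 13)


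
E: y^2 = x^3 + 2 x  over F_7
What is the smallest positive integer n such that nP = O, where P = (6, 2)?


Compute successive multiples of P until we hit O:
  1P = (6, 2)
  2P = (4, 4)
  3P = (5, 4)
  4P = (0, 0)
  5P = (5, 3)
  6P = (4, 3)
  7P = (6, 5)
  8P = O

ord(P) = 8


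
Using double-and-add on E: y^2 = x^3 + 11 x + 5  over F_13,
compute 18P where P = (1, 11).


k = 18 = 10010_2 (binary, LSB first: 01001)
Double-and-add from P = (1, 11):
  bit 0 = 0: acc unchanged = O
  bit 1 = 1: acc = O + (7, 10) = (7, 10)
  bit 2 = 0: acc unchanged = (7, 10)
  bit 3 = 0: acc unchanged = (7, 10)
  bit 4 = 1: acc = (7, 10) + (2, 3) = (7, 3)

18P = (7, 3)


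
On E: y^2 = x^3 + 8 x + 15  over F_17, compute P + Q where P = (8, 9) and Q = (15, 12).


P != Q, so use the chord formula.
s = (y2 - y1) / (x2 - x1) = (3) / (7) mod 17 = 15
x3 = s^2 - x1 - x2 mod 17 = 15^2 - 8 - 15 = 15
y3 = s (x1 - x3) - y1 mod 17 = 15 * (8 - 15) - 9 = 5

P + Q = (15, 5)


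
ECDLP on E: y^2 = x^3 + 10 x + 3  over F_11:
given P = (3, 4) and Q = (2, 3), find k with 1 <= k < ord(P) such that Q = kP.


Enumerate multiples of P until we hit Q = (2, 3):
  1P = (3, 4)
  2P = (8, 10)
  3P = (1, 5)
  4P = (10, 5)
  5P = (7, 8)
  6P = (2, 8)
  7P = (0, 6)
  8P = (6, 9)
  9P = (6, 2)
  10P = (0, 5)
  11P = (2, 3)
Match found at i = 11.

k = 11


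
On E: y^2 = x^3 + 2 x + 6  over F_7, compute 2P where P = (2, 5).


Doubling: s = (3 x1^2 + a) / (2 y1)
s = (3*2^2 + 2) / (2*5) mod 7 = 0
x3 = s^2 - 2 x1 mod 7 = 0^2 - 2*2 = 3
y3 = s (x1 - x3) - y1 mod 7 = 0 * (2 - 3) - 5 = 2

2P = (3, 2)


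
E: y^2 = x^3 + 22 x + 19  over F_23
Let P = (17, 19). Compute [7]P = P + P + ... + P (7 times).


k = 7 = 111_2 (binary, LSB first: 111)
Double-and-add from P = (17, 19):
  bit 0 = 1: acc = O + (17, 19) = (17, 19)
  bit 1 = 1: acc = (17, 19) + (13, 8) = (2, 5)
  bit 2 = 1: acc = (2, 5) + (20, 15) = (5, 1)

7P = (5, 1)


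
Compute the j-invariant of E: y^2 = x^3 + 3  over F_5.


Delta = -16(4 a^3 + 27 b^2) mod 5 = 2
-1728 * (4 a)^3 = -1728 * (4*0)^3 mod 5 = 0
j = 0 * 2^(-1) mod 5 = 0

j = 0 (mod 5)


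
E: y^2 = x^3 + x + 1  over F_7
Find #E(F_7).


For each x in F_7, count y with y^2 = x^3 + 1 x + 1 mod 7:
  x = 0: RHS = 1, y in [1, 6]  -> 2 point(s)
  x = 2: RHS = 4, y in [2, 5]  -> 2 point(s)
Affine points: 4. Add the point at infinity: total = 5.

#E(F_7) = 5


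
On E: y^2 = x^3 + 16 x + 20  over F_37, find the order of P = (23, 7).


Compute successive multiples of P until we hit O:
  1P = (23, 7)
  2P = (31, 2)
  3P = (36, 15)
  4P = (11, 26)
  5P = (33, 15)
  6P = (29, 3)
  7P = (6, 31)
  8P = (5, 22)
  ... (continuing to 20P)
  20P = O

ord(P) = 20


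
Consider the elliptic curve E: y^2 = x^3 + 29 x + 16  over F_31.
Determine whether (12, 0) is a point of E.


Check whether y^2 = x^3 + 29 x + 16 (mod 31) for (x, y) = (12, 0).
LHS: y^2 = 0^2 mod 31 = 0
RHS: x^3 + 29 x + 16 = 12^3 + 29*12 + 16 mod 31 = 15
LHS != RHS

No, not on the curve


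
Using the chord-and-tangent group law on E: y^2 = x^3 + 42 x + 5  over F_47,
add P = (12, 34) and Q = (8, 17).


P != Q, so use the chord formula.
s = (y2 - y1) / (x2 - x1) = (30) / (43) mod 47 = 16
x3 = s^2 - x1 - x2 mod 47 = 16^2 - 12 - 8 = 1
y3 = s (x1 - x3) - y1 mod 47 = 16 * (12 - 1) - 34 = 1

P + Q = (1, 1)


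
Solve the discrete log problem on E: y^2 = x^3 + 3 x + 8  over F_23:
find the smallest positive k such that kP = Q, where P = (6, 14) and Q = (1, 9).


Enumerate multiples of P until we hit Q = (1, 9):
  1P = (6, 14)
  2P = (19, 1)
  3P = (22, 2)
  4P = (20, 8)
  5P = (0, 13)
  6P = (10, 16)
  7P = (13, 17)
  8P = (7, 2)
  9P = (16, 14)
  10P = (1, 9)
Match found at i = 10.

k = 10


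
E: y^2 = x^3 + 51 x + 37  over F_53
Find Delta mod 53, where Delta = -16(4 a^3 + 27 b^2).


4 a^3 + 27 b^2 = 4*51^3 + 27*37^2 = 530604 + 36963 = 567567
Delta = -16 * (567567) = -9081072
Delta mod 53 = 1

Delta = 1 (mod 53)
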